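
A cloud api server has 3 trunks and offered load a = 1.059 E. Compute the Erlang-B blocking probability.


B(c,a) = (a^c/c!) / Σ_{k=0}^{c} a^k/k!
a^3/3! = 0.197941
Σ terms (k=0..3): 1.00000 + 1.05900 + 0.56074 + 0.19794 = 2.817682
B = 0.197941/2.817682 = 0.070250

Final: 0.070250


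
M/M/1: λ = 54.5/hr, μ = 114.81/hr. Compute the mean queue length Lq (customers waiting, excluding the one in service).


ρ = 54.5/114.81 = 0.4747
Lq = ρ²/(1−ρ) = 0.2253/0.5253 = 0.4290

Final: 0.4290


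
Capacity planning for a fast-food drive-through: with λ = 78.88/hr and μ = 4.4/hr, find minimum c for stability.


Stability requires cμ > λ ⇔ c > λ/μ.
λ/μ = 78.88/4.4 = 17.9273
Minimum integer c = ⌊17.9273⌋ + 1 = 18
Check: 18·4.4 = 79.20 > 78.88, while 17·4.4 = 74.80 ≤ 78.88

Final: 18 servers


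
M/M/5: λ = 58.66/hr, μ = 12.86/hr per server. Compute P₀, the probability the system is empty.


a = λ/μ = 58.66/12.86 = 4.5614; ρ = a/c = 0.9123
Σ_{k=0}^{4} a^k/k! (terms k=0..4) = 1.00000 + 4.56143 + 10.40333 + 15.81802 + 18.03820 = 49.82097
Tail: a^5/(5!(1−ρ)) = 1974.71966/(120·0.08771) = 187.61004
P₀ = 1/(49.82097 + 187.61004) = 1/237.43101 = 0.004212

Final: 0.004212


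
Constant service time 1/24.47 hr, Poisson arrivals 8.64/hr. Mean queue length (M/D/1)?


ρ = 8.64/24.47 = 0.3531
M/D/1: Lq = ρ²/(2(1−ρ)) = 0.1247/(2·0.6469) = 0.09636

Final: 0.09636


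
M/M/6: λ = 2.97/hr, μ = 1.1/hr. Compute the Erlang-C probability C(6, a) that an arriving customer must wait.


a = λ/μ = 2.7000; ρ = a/6 = 0.4500
P₀ = 0.066605 (from M/M/c formula)
C(c,a) = [a^c/(c!(1−ρ))]·P₀ = [387.42049/(720·0.5500)]·0.066605
= 0.97833·0.066605 = 0.065162

Final: 0.065162


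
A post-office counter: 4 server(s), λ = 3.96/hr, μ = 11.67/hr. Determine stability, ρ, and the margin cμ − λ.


Total capacity cμ = 4·11.67 = 46.68/hr
ρ = λ/(cμ) = 3.96/46.68 = 0.08483
Stable ⇔ ρ < 1: YES
Spare capacity = cμ − λ = 46.68 − 3.96 = 42.72/hr

Final: ρ = 0.08483; stable; margin = 42.72/hr


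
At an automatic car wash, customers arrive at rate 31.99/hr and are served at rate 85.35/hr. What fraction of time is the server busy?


ρ = λ/μ = 31.99/85.35 = 0.3748

Final: 0.3748


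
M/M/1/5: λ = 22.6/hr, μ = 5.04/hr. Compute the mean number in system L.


ρ = 22.6/5.04 = 4.4841
L = ρ[1 − (K+1)ρ^K + Kρ^(K+1)] / [(1−ρ)(1−ρ^(K+1))]
Numerator: 4.4841·(1 − 6·1812.965391 + 5·8129.567029) = 133497.136375
Denominator: (-3.4841)·(-8128.567029) = 28320.959728
L = 133497.136375/28320.959728 = 4.7137

Final: 4.7137


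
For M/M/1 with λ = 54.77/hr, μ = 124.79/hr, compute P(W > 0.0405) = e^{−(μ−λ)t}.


W ~ Exponential(μ−λ) for M/M/1.
μ − λ = 124.79 − 54.77 = 70.0200
P(W > t) = e^{−(μ−λ)t} = e^{−2.8358} = 0.058671

Final: 0.058671


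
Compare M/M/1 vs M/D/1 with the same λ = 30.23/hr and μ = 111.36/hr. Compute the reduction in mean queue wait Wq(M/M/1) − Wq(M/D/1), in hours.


ρ = 30.23/111.36 = 0.2715
Wq(M/M/1) = ρ/(μ−λ) = 0.2715/81.13 = 0.003346 hr
Wq(M/D/1) = ρ/(2(μ−λ)) = 0.001673 hr
Savings = 0.003346 − 0.001673 = 0.001673 hr

Final: 0.001673 hr


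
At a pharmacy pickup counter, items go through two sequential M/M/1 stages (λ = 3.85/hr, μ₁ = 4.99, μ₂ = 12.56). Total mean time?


Each node sees arrival rate λ = 3.85/hr (tandem ⇒ throughput preserved).
W₁ = 1/(μ₁−λ) = 1/(4.99−3.85) = 0.87719 hr
W₂ = 1/(μ₂−λ) = 1/(12.56−3.85) = 0.11481 hr
W_total = W₁ + W₂ = 0.87719 + 0.11481 = 0.99200 hr

Final: 0.99200 hr


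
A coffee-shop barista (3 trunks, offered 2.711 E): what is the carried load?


B(3,2.711) = 0.310162 (Erlang-B)
Carried load = a(1 − B) = 2.711·(1 − 0.310162) = 2.711·0.689838 = 1.8702 E

Final: 1.8702 Erlangs


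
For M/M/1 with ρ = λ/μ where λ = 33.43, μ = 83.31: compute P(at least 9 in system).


ρ = 33.43/83.31 = 0.4013
P(N ≥ n) = ρ^n = 0.4013^9 = 0.0002697

Final: 0.0002697


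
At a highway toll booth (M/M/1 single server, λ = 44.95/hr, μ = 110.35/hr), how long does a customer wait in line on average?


ρ = 44.95/110.35 = 0.4073
Wq = ρ/(μ−λ) = 0.4073/(110.35 − 44.95) = 0.4073/65.40 = 0.006228 hr

Final: 0.006228 hr


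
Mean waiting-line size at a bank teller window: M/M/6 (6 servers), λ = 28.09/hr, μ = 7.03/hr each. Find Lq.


a = λ/μ = 3.9957; ρ = a/6 = 0.6660
P₀ = 0.016767
Lq = P₀·a^c·ρ / (c!·(1−ρ)²) = 0.016767·4069.85077·0.6660/(720·0.11159)
= 0.56563

Final: 0.56563


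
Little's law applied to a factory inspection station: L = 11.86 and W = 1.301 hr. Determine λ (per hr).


λ = L/W = 11.86/1.301 = 9.1161 /hr

Final: 9.1161 /hr


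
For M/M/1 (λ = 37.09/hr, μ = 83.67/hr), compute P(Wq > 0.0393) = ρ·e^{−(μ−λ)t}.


ρ = 37.09/83.67 = 0.4433
P(Wq > t) = ρ·e^{−(μ−λ)t} = 0.4433·e^{−1.8306}
= 0.4433·0.160318 = 0.071067

Final: 0.071067


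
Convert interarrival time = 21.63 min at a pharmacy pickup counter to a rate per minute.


λ = 1/(interarrival time) in consistent units.
1 minute = 1 min, so λ = 1/21.63 = 0.04623 per minute

Final: 0.04623 /min


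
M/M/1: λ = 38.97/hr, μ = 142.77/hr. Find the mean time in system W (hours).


W = 1/(μ−λ) = 1/(142.77 − 38.97) = 1/103.80 = 0.009634 hr

Final: 0.009634 hr


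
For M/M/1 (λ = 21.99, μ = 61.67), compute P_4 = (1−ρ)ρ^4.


ρ = 21.99/61.67 = 0.3566
P_n = (1−ρ)·ρ^n = (1 − 0.3566)·0.3566^4 = 0.6434·0.016166 = 0.010402

Final: 0.010402


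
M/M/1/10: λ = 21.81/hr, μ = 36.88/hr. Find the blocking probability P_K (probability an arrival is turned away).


ρ = λ/μ = 21.81/36.88 = 0.5914
P_K = (1−ρ)ρ^K/(1−ρ^(K+1)) = (0.4086·0.005232)/(1 − 0.003094)
= 0.002138/0.996906 = 0.002144

Final: 0.002144


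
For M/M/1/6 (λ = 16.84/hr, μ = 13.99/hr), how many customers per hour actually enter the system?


ρ = 1.2037; P_K = (1−ρ)ρ^6/(1−ρ^7) = 0.232826
λ_eff = λ(1 − P_K) = 16.84·(1 − 0.232826) = 16.84·0.767174 = 12.9192 /hr

Final: 12.9192 /hr


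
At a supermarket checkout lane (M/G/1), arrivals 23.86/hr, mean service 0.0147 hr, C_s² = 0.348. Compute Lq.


ρ = λ·E[S] = 23.86·0.0147 = 0.3507
Lq = ρ²(1+C_s²)/(2(1−ρ)) = 0.1230·(1+0.348)/(2·0.6493)
= 0.1230·1.3480/1.2985 = 0.12771

Final: 0.12771


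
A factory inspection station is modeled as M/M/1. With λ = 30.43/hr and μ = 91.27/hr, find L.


ρ = λ/μ = 30.43/91.27 = 0.3334
L = ρ/(1−ρ) = 0.3334/(1 − 0.3334) = 0.3334/0.6666 = 0.5002

Final: 0.5002


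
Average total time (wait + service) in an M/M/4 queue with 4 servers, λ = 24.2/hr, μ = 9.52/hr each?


a = 2.5420; ρ = 0.6355; P₀ = 0.070009
Lq = P₀·a^c·ρ/(c!(1−ρ)²) = 0.58263
Wq = Lq/λ = 0.58263/24.2 = 0.02408 hr
W = Wq + 1/μ = 0.02408 + 0.10504 = 0.12912 hr

Final: 0.12912 hr


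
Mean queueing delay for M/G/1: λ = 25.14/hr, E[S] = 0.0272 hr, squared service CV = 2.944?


ρ = λ·E[S] = 25.14·0.0272 = 0.6838
E[S²] = E[S]²(1+C_s²) = 0.0272²·(1+2.944) = 0.002918
Wq = λ·E[S²]/(2(1−ρ)) = 25.14·0.002918/(2·0.3162) = 0.11600 hr

Final: 0.11600 hr


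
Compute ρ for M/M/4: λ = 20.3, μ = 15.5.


ρ = λ/(cμ) = 20.3/(4·15.5) = 20.3/62.00 = 0.3274

Final: 0.3274


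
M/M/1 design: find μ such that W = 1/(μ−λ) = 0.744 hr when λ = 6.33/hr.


W = 1/(μ−λ) ⇒ μ − λ = 1/W = 1/0.744 = 1.3441
μ = λ + 1/W = 6.33 + 1.3441 = 7.6741 per hr

Final: 7.6741 /hr


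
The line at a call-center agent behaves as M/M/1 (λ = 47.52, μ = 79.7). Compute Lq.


ρ = 47.52/79.7 = 0.5962
Lq = ρ²/(1−ρ) = 0.3555/0.4038 = 0.8805

Final: 0.8805


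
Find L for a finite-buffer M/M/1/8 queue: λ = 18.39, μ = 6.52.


ρ = 18.39/6.52 = 2.8206
L = ρ[1 − (K+1)ρ^K + Kρ^(K+1)] / [(1−ρ)(1−ρ^(K+1))]
Numerator: 2.8206·(1 − 9·4005.650633 + 8·11298.146493) = 153255.592924
Denominator: (-1.8206)·(-11297.146493) = 20567.044306
L = 153255.592924/20567.044306 = 7.4515

Final: 7.4515


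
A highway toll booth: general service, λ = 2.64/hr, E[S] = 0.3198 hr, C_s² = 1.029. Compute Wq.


ρ = λ·E[S] = 2.64·0.3198 = 0.8443
E[S²] = E[S]²(1+C_s²) = 0.3198²·(1+1.029) = 0.207510
Wq = λ·E[S²]/(2(1−ρ)) = 2.64·0.207510/(2·0.1557) = 1.75892 hr

Final: 1.75892 hr


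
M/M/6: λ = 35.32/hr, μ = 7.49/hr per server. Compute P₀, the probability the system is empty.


a = λ/μ = 35.32/7.49 = 4.7156; ρ = a/c = 0.7859
Σ_{k=0}^{5} a^k/k! (terms k=0..5) = 1.00000 + 4.71562 + 11.11854 + 17.47694 + 20.60365 + 19.43180 = 74.34656
Tail: a^6/(6!(1−ρ)) = 10995.96283/(720·0.2141) = 71.34421
P₀ = 1/(74.34656 + 71.34421) = 1/145.69077 = 0.006864

Final: 0.006864


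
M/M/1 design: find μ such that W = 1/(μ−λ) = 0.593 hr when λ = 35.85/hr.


W = 1/(μ−λ) ⇒ μ − λ = 1/W = 1/0.593 = 1.6863
μ = λ + 1/W = 35.85 + 1.6863 = 37.5363 per hr

Final: 37.5363 /hr


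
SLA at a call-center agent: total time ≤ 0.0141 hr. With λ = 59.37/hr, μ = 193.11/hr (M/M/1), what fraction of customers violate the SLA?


W ~ Exponential(μ−λ) for M/M/1.
μ − λ = 193.11 − 59.37 = 133.7400
P(W > t) = e^{−(μ−λ)t} = e^{−1.8857} = 0.151718

Final: 0.151718


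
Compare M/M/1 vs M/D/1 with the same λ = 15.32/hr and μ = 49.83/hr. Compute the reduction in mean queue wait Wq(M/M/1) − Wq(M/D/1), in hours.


ρ = 15.32/49.83 = 0.3074
Wq(M/M/1) = ρ/(μ−λ) = 0.3074/34.51 = 0.008909 hr
Wq(M/D/1) = ρ/(2(μ−λ)) = 0.004454 hr
Savings = 0.008909 − 0.004454 = 0.004454 hr

Final: 0.004454 hr


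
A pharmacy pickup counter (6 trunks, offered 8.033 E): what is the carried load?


B(6,8.033) = 0.391545 (Erlang-B)
Carried load = a(1 − B) = 8.033·(1 − 0.391545) = 8.033·0.608455 = 4.8877 E

Final: 4.8877 Erlangs


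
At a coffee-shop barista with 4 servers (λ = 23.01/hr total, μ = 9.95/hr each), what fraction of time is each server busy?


ρ = λ/(cμ) = 23.01/(4·9.95) = 23.01/39.80 = 0.5781

Final: 0.5781


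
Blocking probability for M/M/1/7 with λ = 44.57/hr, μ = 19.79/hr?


ρ = λ/μ = 44.57/19.79 = 2.2521
P_K = (1−ρ)ρ^K/(1−ρ^(K+1)) = (-1.2521·293.885311)/(1 − 661.873082)
= -367.987771/-660.873082 = 0.556821

Final: 0.556821


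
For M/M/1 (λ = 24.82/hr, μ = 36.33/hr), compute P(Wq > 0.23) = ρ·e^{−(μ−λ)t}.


ρ = 24.82/36.33 = 0.6832
P(Wq > t) = ρ·e^{−(μ−λ)t} = 0.6832·e^{−2.6473}
= 0.6832·0.070842 = 0.048398

Final: 0.048398


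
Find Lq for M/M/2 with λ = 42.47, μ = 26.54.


a = λ/μ = 1.6002; ρ = a/2 = 0.8001
P₀ = 0.111041
Lq = P₀·a^c·ρ / (c!·(1−ρ)²) = 0.111041·2.56072·0.8001/(2·0.03995)
= 2.84708

Final: 2.84708


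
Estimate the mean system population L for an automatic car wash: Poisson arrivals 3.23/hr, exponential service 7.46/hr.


ρ = λ/μ = 3.23/7.46 = 0.4330
L = ρ/(1−ρ) = 0.4330/(1 − 0.4330) = 0.4330/0.5670 = 0.7636

Final: 0.7636


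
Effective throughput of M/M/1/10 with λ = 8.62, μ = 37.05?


ρ = 0.2327; P_K = (1−ρ)ρ^10/(1−ρ^11) = 0.0000003566
λ_eff = λ(1 − P_K) = 8.62·(1 − 0.0000003566) = 8.62·1.000000 = 8.6200 /hr

Final: 8.6200 /hr


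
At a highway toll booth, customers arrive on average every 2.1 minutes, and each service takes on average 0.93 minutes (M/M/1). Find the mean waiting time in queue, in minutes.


λ = 60/2.1 = 28.5714 /hr
μ = 60/0.93 = 64.5161 /hr
ρ = λ/μ = 28.5714/64.5161 = 0.4429
Wq = ρ/(μ−λ) = 0.4429/(64.5161−28.5714) = 0.01232 hr
In minutes: 0.01232·60 = 0.7392 min

Final: 0.7392 min


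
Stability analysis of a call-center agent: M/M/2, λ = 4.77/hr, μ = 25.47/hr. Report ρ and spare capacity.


Total capacity cμ = 2·25.47 = 50.94/hr
ρ = λ/(cμ) = 4.77/50.94 = 0.09364
Stable ⇔ ρ < 1: YES
Spare capacity = cμ − λ = 50.94 − 4.77 = 46.17/hr

Final: ρ = 0.09364; stable; margin = 46.17/hr


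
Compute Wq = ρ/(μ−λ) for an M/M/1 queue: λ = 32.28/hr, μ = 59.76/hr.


ρ = 32.28/59.76 = 0.5402
Wq = ρ/(μ−λ) = 0.5402/(59.76 − 32.28) = 0.5402/27.48 = 0.01966 hr

Final: 0.01966 hr


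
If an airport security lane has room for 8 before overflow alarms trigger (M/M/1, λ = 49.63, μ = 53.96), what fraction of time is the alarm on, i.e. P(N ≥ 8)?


ρ = 49.63/53.96 = 0.9198
P(N ≥ n) = ρ^n = 0.9198^8 = 0.512128

Final: 0.512128


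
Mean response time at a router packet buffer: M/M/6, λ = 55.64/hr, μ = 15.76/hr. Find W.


a = 3.5305; ρ = 0.5884; P₀ = 0.028031
Lq = P₀·a^c·ρ/(c!(1−ρ)²) = 0.26185
Wq = Lq/λ = 0.26185/55.64 = 0.004706 hr
W = Wq + 1/μ = 0.004706 + 0.06345 = 0.06816 hr

Final: 0.06816 hr


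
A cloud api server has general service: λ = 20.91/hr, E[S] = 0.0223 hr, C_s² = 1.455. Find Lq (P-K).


ρ = λ·E[S] = 20.91·0.0223 = 0.4663
Lq = ρ²(1+C_s²)/(2(1−ρ)) = 0.2174·(1+1.455)/(2·0.5337)
= 0.2174·2.4550/1.0674 = 0.50008

Final: 0.50008


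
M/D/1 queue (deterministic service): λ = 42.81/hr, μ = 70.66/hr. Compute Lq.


ρ = 42.81/70.66 = 0.6059
M/D/1: Lq = ρ²/(2(1−ρ)) = 0.3671/(2·0.3941) = 0.46565

Final: 0.46565


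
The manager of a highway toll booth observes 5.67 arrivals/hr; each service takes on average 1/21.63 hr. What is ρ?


ρ = λ/μ = 5.67/21.63 = 0.2621

Final: 0.2621


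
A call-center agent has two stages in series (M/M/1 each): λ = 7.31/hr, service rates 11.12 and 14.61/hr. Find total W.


Each node sees arrival rate λ = 7.31/hr (tandem ⇒ throughput preserved).
W₁ = 1/(μ₁−λ) = 1/(11.12−7.31) = 0.26247 hr
W₂ = 1/(μ₂−λ) = 1/(14.61−7.31) = 0.13699 hr
W_total = W₁ + W₂ = 0.26247 + 0.13699 = 0.39945 hr

Final: 0.39945 hr


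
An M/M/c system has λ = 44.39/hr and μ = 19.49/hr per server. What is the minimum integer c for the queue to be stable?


Stability requires cμ > λ ⇔ c > λ/μ.
λ/μ = 44.39/19.49 = 2.2776
Minimum integer c = ⌊2.2776⌋ + 1 = 3
Check: 3·19.49 = 58.47 > 44.39, while 2·19.49 = 38.98 ≤ 44.39

Final: 3 servers


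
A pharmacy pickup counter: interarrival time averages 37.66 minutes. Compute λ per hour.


λ = 1/(interarrival time) in consistent units.
1 hour = 60 min, so λ = 60/37.66 = 1.5932 per hour

Final: 1.5932 /hr


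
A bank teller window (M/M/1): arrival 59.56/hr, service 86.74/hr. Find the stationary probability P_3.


ρ = 59.56/86.74 = 0.6866
P_n = (1−ρ)·ρ^n = (1 − 0.6866)·0.6866^3 = 0.3134·0.323747 = 0.101446

Final: 0.101446


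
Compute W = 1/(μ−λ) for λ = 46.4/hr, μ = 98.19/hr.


W = 1/(μ−λ) = 1/(98.19 − 46.4) = 1/51.79 = 0.01931 hr

Final: 0.01931 hr


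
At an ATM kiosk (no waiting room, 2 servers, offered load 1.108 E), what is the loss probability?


B(c,a) = (a^c/c!) / Σ_{k=0}^{c} a^k/k!
a^2/2! = 0.613832
Σ terms (k=0..2): 1.00000 + 1.10800 + 0.61383 = 2.721832
B = 0.613832/2.721832 = 0.225522

Final: 0.225522


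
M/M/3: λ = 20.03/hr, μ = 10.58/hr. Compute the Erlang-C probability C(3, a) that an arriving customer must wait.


a = λ/μ = 1.8932; ρ = a/3 = 0.6311
P₀ = 0.129021 (from M/M/c formula)
C(c,a) = [a^c/(c!(1−ρ))]·P₀ = [6.78556/(6·0.3689)]·0.129021
= 3.06538·0.129021 = 0.395499

Final: 0.395499


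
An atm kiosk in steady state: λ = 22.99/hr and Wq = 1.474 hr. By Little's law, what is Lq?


Lq = λWq = 22.99·1.474 = 33.8873

Final: 33.8873


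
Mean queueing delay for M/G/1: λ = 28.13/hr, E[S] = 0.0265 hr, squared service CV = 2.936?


ρ = λ·E[S] = 28.13·0.0265 = 0.7454
E[S²] = E[S]²(1+C_s²) = 0.0265²·(1+2.936) = 0.002764
Wq = λ·E[S²]/(2(1−ρ)) = 28.13·0.002764/(2·0.2546) = 0.15272 hr

Final: 0.15272 hr


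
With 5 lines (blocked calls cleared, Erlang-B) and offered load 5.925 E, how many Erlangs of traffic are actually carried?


B(5,5.925) = 0.355132 (Erlang-B)
Carried load = a(1 − B) = 5.925·(1 − 0.355132) = 5.925·0.644868 = 3.8208 E

Final: 3.8208 Erlangs


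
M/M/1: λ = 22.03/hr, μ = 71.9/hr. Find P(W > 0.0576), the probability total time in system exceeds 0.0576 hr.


W ~ Exponential(μ−λ) for M/M/1.
μ − λ = 71.9 − 22.03 = 49.8700
P(W > t) = e^{−(μ−λ)t} = e^{−2.8725} = 0.056557

Final: 0.056557


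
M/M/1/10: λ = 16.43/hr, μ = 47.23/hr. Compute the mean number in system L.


ρ = 16.43/47.23 = 0.3479
L = ρ[1 − (K+1)ρ^K + Kρ^(K+1)] / [(1−ρ)(1−ρ^(K+1))]
Numerator: 0.3479·(1 − 11·0.00002595 + 10·0.000009029) = 0.347804
Denominator: (0.6521)·(0.999991) = 0.652122
L = 0.347804/0.652122 = 0.5333

Final: 0.5333


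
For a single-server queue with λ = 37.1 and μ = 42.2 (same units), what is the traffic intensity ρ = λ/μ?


ρ = λ/μ = 37.1/42.2 = 0.8791

Final: 0.8791


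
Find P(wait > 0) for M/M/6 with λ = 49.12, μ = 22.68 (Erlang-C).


a = λ/μ = 2.1658; ρ = a/6 = 0.3610
P₀ = 0.114385 (from M/M/c formula)
C(c,a) = [a^c/(c!(1−ρ))]·P₀ = [103.20289/(720·0.6390)]·0.114385
= 0.22430·0.114385 = 0.025657

Final: 0.025657


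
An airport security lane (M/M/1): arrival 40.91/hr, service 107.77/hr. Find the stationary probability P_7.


ρ = 40.91/107.77 = 0.3796
P_n = (1−ρ)·ρ^n = (1 − 0.3796)·0.3796^7 = 0.6204·0.001136 = 0.0007047

Final: 0.0007047


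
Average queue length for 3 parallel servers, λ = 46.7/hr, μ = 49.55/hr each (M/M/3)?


a = λ/μ = 0.9425; ρ = a/3 = 0.3142
P₀ = 0.386091
Lq = P₀·a^c·ρ / (c!·(1−ρ)²) = 0.386091·0.83718·0.3142/(6·0.47038)
= 0.03598

Final: 0.03598


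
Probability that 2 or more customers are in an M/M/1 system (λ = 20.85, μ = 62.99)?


ρ = 20.85/62.99 = 0.3310
P(N ≥ n) = ρ^n = 0.3310^2 = 0.109564

Final: 0.109564


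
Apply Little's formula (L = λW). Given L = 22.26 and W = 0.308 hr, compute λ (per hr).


λ = L/W = 22.26/0.308 = 72.2727 /hr

Final: 72.2727 /hr


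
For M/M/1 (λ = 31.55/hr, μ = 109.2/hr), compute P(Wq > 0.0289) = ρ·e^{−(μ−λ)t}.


ρ = 31.55/109.2 = 0.2889
P(Wq > t) = ρ·e^{−(μ−λ)t} = 0.2889·e^{−2.2441}
= 0.2889·0.106025 = 0.030633

Final: 0.030633


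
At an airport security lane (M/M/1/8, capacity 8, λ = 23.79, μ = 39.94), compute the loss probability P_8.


ρ = λ/μ = 23.79/39.94 = 0.5956
P_K = (1−ρ)ρ^K/(1−ρ^(K+1)) = (0.4044·0.015845)/(1 − 0.009438)
= 0.006407/0.990562 = 0.006468

Final: 0.006468


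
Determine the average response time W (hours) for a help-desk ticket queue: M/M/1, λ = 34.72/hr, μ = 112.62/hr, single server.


W = 1/(μ−λ) = 1/(112.62 − 34.72) = 1/77.90 = 0.01284 hr

Final: 0.01284 hr


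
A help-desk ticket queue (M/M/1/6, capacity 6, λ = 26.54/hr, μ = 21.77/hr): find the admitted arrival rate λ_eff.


ρ = 1.2191; P_K = (1−ρ)ρ^6/(1−ρ^7) = 0.239595
λ_eff = λ(1 − P_K) = 26.54·(1 − 0.239595) = 26.54·0.760405 = 20.1812 /hr

Final: 20.1812 /hr


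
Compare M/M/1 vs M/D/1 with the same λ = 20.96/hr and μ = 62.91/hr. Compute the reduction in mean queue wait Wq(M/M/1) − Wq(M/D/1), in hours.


ρ = 20.96/62.91 = 0.3332
Wq(M/M/1) = ρ/(μ−λ) = 0.3332/41.95 = 0.007942 hr
Wq(M/D/1) = ρ/(2(μ−λ)) = 0.003971 hr
Savings = 0.007942 − 0.003971 = 0.003971 hr

Final: 0.003971 hr


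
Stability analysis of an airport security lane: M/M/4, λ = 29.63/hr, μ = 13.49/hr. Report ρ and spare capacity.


Total capacity cμ = 4·13.49 = 53.96/hr
ρ = λ/(cμ) = 29.63/53.96 = 0.5491
Stable ⇔ ρ < 1: YES
Spare capacity = cμ − λ = 53.96 − 29.63 = 24.33/hr

Final: ρ = 0.5491; stable; margin = 24.33/hr


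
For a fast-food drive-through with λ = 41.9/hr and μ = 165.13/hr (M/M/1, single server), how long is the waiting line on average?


ρ = 41.9/165.13 = 0.2537
Lq = ρ²/(1−ρ) = 0.06438/0.7463 = 0.08628

Final: 0.08628


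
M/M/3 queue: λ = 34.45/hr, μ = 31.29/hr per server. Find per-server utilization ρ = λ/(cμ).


ρ = λ/(cμ) = 34.45/(3·31.29) = 34.45/93.87 = 0.3670

Final: 0.3670


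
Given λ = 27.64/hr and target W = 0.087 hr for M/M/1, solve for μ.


W = 1/(μ−λ) ⇒ μ − λ = 1/W = 1/0.087 = 11.4943
μ = λ + 1/W = 27.64 + 11.4943 = 39.1343 per hr

Final: 39.1343 /hr


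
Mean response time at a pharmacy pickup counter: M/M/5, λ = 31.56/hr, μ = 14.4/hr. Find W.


a = 2.1917; ρ = 0.4383; P₀ = 0.110381
Lq = P₀·a^c·ρ/(c!(1−ρ)²) = 0.06463
Wq = Lq/λ = 0.06463/31.56 = 0.002048 hr
W = Wq + 1/μ = 0.002048 + 0.06944 = 0.07149 hr

Final: 0.07149 hr


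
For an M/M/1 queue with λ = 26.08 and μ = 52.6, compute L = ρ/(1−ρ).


ρ = λ/μ = 26.08/52.6 = 0.4958
L = ρ/(1−ρ) = 0.4958/(1 − 0.4958) = 0.4958/0.5042 = 0.9834

Final: 0.9834


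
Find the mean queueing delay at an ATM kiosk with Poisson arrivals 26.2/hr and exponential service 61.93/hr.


ρ = 26.2/61.93 = 0.4231
Wq = ρ/(μ−λ) = 0.4231/(61.93 − 26.2) = 0.4231/35.73 = 0.01184 hr

Final: 0.01184 hr


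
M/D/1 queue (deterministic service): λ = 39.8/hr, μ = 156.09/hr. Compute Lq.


ρ = 39.8/156.09 = 0.2550
M/D/1: Lq = ρ²/(2(1−ρ)) = 0.06502/(2·0.7450) = 0.04363

Final: 0.04363


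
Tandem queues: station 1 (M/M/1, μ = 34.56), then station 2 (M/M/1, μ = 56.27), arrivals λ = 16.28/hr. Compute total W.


Each node sees arrival rate λ = 16.28/hr (tandem ⇒ throughput preserved).
W₁ = 1/(μ₁−λ) = 1/(34.56−16.28) = 0.05470 hr
W₂ = 1/(μ₂−λ) = 1/(56.27−16.28) = 0.02501 hr
W_total = W₁ + W₂ = 0.05470 + 0.02501 = 0.07971 hr

Final: 0.07971 hr


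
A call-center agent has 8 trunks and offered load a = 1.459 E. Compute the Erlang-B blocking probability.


B(c,a) = (a^c/c!) / Σ_{k=0}^{c} a^k/k!
a^8/8! = 0.0005092
Σ terms (k=0..8): 1.00000 + 1.45900 + 1.06434 + 0.51762 + 0.18880 + 0.05509 + 0.01340 + 0.002792 + 0.0005092 = 4.301559
B = 0.0005092/4.301559 = 0.0001184

Final: 0.0001184


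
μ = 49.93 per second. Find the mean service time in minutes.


Mean service time = 1/μ = 1/49.93 second = 0.02003 second
In minutes: 0.02003 × 0.0166667 = 0.0003338 min

Final: 0.0003338 min


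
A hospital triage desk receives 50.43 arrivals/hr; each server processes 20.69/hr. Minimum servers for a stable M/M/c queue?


Stability requires cμ > λ ⇔ c > λ/μ.
λ/μ = 50.43/20.69 = 2.4374
Minimum integer c = ⌊2.4374⌋ + 1 = 3
Check: 3·20.69 = 62.07 > 50.43, while 2·20.69 = 41.38 ≤ 50.43

Final: 3 servers


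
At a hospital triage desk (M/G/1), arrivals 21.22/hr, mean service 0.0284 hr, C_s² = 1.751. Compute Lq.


ρ = λ·E[S] = 21.22·0.0284 = 0.6026
Lq = ρ²(1+C_s²)/(2(1−ρ)) = 0.3632·(1+1.751)/(2·0.3974)
= 0.3632·2.7510/0.7947 = 1.25722

Final: 1.25722


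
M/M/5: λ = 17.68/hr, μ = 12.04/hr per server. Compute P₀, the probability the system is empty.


a = λ/μ = 17.68/12.04 = 1.4684; ρ = a/c = 0.2937
Σ_{k=0}^{4} a^k/k! (terms k=0..4) = 1.00000 + 1.46844 + 1.07816 + 0.52774 + 0.19374 = 4.26807
Tail: a^5/(5!(1−ρ)) = 6.82777/(120·0.7063) = 0.08056
P₀ = 1/(4.26807 + 0.08056) = 1/4.34862 = 0.229958

Final: 0.229958


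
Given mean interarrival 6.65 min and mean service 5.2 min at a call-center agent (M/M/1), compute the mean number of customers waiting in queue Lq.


λ = 60/6.65 = 9.0226 /hr
μ = 60/5.2 = 11.5385 /hr
ρ = λ/μ = 9.0226/11.5385 = 0.7820
Lq = ρ²/(1−ρ) = 0.6115/0.2180 = 2.8043

Final: 2.8043


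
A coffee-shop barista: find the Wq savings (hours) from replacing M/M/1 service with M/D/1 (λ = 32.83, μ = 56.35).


ρ = 32.83/56.35 = 0.5826
Wq(M/M/1) = ρ/(μ−λ) = 0.5826/23.52 = 0.02477 hr
Wq(M/D/1) = ρ/(2(μ−λ)) = 0.01239 hr
Savings = 0.02477 − 0.01239 = 0.01239 hr

Final: 0.01239 hr


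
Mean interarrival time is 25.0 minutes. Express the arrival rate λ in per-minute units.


λ = 1/(interarrival time) in consistent units.
1 minute = 1 min, so λ = 1/25.0 = 0.04000 per minute

Final: 0.04000 /min


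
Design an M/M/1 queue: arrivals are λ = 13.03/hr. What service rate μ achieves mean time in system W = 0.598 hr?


W = 1/(μ−λ) ⇒ μ − λ = 1/W = 1/0.598 = 1.6722
μ = λ + 1/W = 13.03 + 1.6722 = 14.7022 per hr

Final: 14.7022 /hr


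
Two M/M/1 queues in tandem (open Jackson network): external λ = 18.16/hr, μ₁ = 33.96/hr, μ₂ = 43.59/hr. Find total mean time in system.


Each node sees arrival rate λ = 18.16/hr (tandem ⇒ throughput preserved).
W₁ = 1/(μ₁−λ) = 1/(33.96−18.16) = 0.06329 hr
W₂ = 1/(μ₂−λ) = 1/(43.59−18.16) = 0.03932 hr
W_total = W₁ + W₂ = 0.06329 + 0.03932 = 0.10261 hr

Final: 0.10261 hr


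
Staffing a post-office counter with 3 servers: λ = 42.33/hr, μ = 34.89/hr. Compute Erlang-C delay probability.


a = λ/μ = 1.2132; ρ = a/3 = 0.4044
P₀ = 0.289942 (from M/M/c formula)
C(c,a) = [a^c/(c!(1−ρ))]·P₀ = [1.78584/(6·0.5956)]·0.289942
= 0.49974·0.289942 = 0.144896

Final: 0.144896


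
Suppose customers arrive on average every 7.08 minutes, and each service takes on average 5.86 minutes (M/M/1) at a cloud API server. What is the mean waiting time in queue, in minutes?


λ = 60/7.08 = 8.4746 /hr
μ = 60/5.86 = 10.2389 /hr
ρ = λ/μ = 8.4746/10.2389 = 0.8277
Wq = ρ/(μ−λ) = 0.8277/(10.2389−8.4746) = 0.46912 hr
In minutes: 0.46912·60 = 28.147 min

Final: 28.147 min


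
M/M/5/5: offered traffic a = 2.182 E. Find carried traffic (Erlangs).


B(5,2.182) = 0.047648 (Erlang-B)
Carried load = a(1 − B) = 2.182·(1 − 0.047648) = 2.182·0.952352 = 2.0780 E

Final: 2.0780 Erlangs


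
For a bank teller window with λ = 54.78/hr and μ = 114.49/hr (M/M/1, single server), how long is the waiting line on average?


ρ = 54.78/114.49 = 0.4785
Lq = ρ²/(1−ρ) = 0.2289/0.5215 = 0.4390

Final: 0.4390


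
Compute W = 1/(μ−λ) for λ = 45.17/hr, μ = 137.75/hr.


W = 1/(μ−λ) = 1/(137.75 − 45.17) = 1/92.58 = 0.01080 hr

Final: 0.01080 hr


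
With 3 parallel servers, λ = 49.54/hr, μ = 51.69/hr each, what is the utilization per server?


ρ = λ/(cμ) = 49.54/(3·51.69) = 49.54/155.07 = 0.3195

Final: 0.3195


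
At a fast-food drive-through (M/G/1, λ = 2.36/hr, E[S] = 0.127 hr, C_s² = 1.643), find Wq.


ρ = λ·E[S] = 2.36·0.127 = 0.2997
E[S²] = E[S]²(1+C_s²) = 0.127²·(1+1.643) = 0.042629
Wq = λ·E[S²]/(2(1−ρ)) = 2.36·0.042629/(2·0.7003) = 0.07183 hr

Final: 0.07183 hr


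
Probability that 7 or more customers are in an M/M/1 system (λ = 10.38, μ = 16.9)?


ρ = 10.38/16.9 = 0.6142
P(N ≥ n) = ρ^n = 0.6142^7 = 0.032974

Final: 0.032974


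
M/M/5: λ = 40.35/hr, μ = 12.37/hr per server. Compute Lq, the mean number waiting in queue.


a = λ/μ = 3.2619; ρ = a/5 = 0.6524
P₀ = 0.034558
Lq = P₀·a^c·ρ / (c!·(1−ρ)²) = 0.034558·369.29140·0.6524/(120·0.12084)
= 0.57418

Final: 0.57418


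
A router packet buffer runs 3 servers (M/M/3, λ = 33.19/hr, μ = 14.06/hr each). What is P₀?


a = λ/μ = 33.19/14.06 = 2.3606; ρ = a/c = 0.7869
Σ_{k=0}^{2} a^k/k! (terms k=0..2) = 1.00000 + 2.36060 + 2.78621 = 6.14681
Tail: a^3/(3!(1−ρ)) = 13.15424/(6·0.2131) = 10.28635
P₀ = 1/(6.14681 + 10.28635) = 1/16.43316 = 0.060853

Final: 0.060853


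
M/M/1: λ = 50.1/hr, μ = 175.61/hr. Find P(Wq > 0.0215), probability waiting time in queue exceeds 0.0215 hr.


ρ = 50.1/175.61 = 0.2853
P(Wq > t) = ρ·e^{−(μ−λ)t} = 0.2853·e^{−2.6985}
= 0.2853·0.067309 = 0.019203

Final: 0.019203


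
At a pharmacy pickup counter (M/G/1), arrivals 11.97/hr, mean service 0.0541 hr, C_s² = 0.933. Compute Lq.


ρ = λ·E[S] = 11.97·0.0541 = 0.6476
Lq = ρ²(1+C_s²)/(2(1−ρ)) = 0.4194·(1+0.933)/(2·0.3524)
= 0.4194·1.9330/0.7048 = 1.15006

Final: 1.15006


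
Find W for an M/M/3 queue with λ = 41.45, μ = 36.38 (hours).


a = 1.1394; ρ = 0.3798; P₀ = 0.313883
Lq = P₀·a^c·ρ/(c!(1−ρ)²) = 0.07639
Wq = Lq/λ = 0.07639/41.45 = 0.001843 hr
W = Wq + 1/μ = 0.001843 + 0.02749 = 0.02933 hr

Final: 0.02933 hr


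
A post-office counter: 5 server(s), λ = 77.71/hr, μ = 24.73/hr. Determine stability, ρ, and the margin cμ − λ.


Total capacity cμ = 5·24.73 = 123.65/hr
ρ = λ/(cμ) = 77.71/123.65 = 0.6285
Stable ⇔ ρ < 1: YES
Spare capacity = cμ − λ = 123.65 − 77.71 = 45.94/hr

Final: ρ = 0.6285; stable; margin = 45.94/hr


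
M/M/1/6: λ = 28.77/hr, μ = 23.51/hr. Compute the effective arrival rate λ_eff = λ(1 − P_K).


ρ = 1.2237; P_K = (1−ρ)ρ^6/(1−ρ^7) = 0.241622
λ_eff = λ(1 − P_K) = 28.77·(1 − 0.241622) = 28.77·0.758378 = 21.8185 /hr

Final: 21.8185 /hr


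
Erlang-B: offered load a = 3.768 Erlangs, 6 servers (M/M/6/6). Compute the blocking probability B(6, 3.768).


B(c,a) = (a^c/c!) / Σ_{k=0}^{c} a^k/k!
a^6/6! = 3.974961
Σ terms (k=0..6): 1.00000 + 3.76800 + 7.09891 + 8.91623 + 8.39909 + 6.32956 + 3.97496 = 39.486754
B = 3.974961/39.486754 = 0.100666

Final: 0.100666


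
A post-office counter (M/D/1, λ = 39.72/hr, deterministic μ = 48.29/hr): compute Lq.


ρ = 39.72/48.29 = 0.8225
M/D/1: Lq = ρ²/(2(1−ρ)) = 0.6766/(2·0.1775) = 1.90612

Final: 1.90612


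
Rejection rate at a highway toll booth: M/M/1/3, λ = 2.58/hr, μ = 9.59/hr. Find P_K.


ρ = λ/μ = 2.58/9.59 = 0.2690
P_K = (1−ρ)ρ^K/(1−ρ^(K+1)) = (0.7310·0.019472)/(1 − 0.005238)
= 0.014233/0.994762 = 0.014308

Final: 0.014308


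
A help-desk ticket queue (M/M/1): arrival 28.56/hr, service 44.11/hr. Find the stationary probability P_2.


ρ = 28.56/44.11 = 0.6475
P_n = (1−ρ)·ρ^n = (1 − 0.6475)·0.6475^2 = 0.3525·0.419220 = 0.147787

Final: 0.147787


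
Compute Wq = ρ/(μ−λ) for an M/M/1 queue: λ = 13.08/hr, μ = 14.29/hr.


ρ = 13.08/14.29 = 0.9153
Wq = ρ/(μ−λ) = 0.9153/(14.29 − 13.08) = 0.9153/1.21 = 0.7565 hr

Final: 0.7565 hr


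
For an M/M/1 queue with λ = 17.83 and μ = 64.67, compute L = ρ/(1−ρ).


ρ = λ/μ = 17.83/64.67 = 0.2757
L = ρ/(1−ρ) = 0.2757/(1 − 0.2757) = 0.2757/0.7243 = 0.3807

Final: 0.3807


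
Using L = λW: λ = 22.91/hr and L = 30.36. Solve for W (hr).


W = L/λ = 30.36/22.91 = 1.3252 hr

Final: 1.3252 hr


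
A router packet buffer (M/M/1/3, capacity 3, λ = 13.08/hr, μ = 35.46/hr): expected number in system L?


ρ = 13.08/35.46 = 0.3689
L = ρ[1 − (K+1)ρ^K + Kρ^(K+1)] / [(1−ρ)(1−ρ^(K+1))]
Numerator: 0.3689·(1 − 4·0.050189 + 3·0.018513) = 0.315301
Denominator: (0.6311)·(0.981487) = 0.619450
L = 0.315301/0.619450 = 0.5090

Final: 0.5090


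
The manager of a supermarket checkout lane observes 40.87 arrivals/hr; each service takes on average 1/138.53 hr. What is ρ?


ρ = λ/μ = 40.87/138.53 = 0.2950

Final: 0.2950


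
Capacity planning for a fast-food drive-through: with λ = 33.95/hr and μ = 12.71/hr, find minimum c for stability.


Stability requires cμ > λ ⇔ c > λ/μ.
λ/μ = 33.95/12.71 = 2.6711
Minimum integer c = ⌊2.6711⌋ + 1 = 3
Check: 3·12.71 = 38.13 > 33.95, while 2·12.71 = 25.42 ≤ 33.95

Final: 3 servers


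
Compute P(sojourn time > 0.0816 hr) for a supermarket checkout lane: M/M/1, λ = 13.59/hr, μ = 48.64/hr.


W ~ Exponential(μ−λ) for M/M/1.
μ − λ = 48.64 − 13.59 = 35.0500
P(W > t) = e^{−(μ−λ)t} = e^{−2.8601} = 0.057264

Final: 0.057264


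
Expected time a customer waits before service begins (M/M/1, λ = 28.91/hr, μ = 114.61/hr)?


ρ = 28.91/114.61 = 0.2522
Wq = ρ/(μ−λ) = 0.2522/(114.61 − 28.91) = 0.2522/85.70 = 0.002943 hr

Final: 0.002943 hr


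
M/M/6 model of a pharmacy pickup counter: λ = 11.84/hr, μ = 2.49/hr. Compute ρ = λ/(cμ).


ρ = λ/(cμ) = 11.84/(6·2.49) = 11.84/14.94 = 0.7925

Final: 0.7925


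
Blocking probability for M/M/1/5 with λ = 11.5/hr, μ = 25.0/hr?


ρ = λ/μ = 11.5/25.0 = 0.4600
P_K = (1−ρ)ρ^K/(1−ρ^(K+1)) = (0.5400·0.020596)/(1 − 0.009474)
= 0.011122/0.990526 = 0.011228

Final: 0.011228


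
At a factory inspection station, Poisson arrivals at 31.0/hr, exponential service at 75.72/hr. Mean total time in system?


W = 1/(μ−λ) = 1/(75.72 − 31.0) = 1/44.72 = 0.02236 hr

Final: 0.02236 hr


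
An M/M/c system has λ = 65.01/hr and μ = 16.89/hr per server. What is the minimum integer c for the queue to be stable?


Stability requires cμ > λ ⇔ c > λ/μ.
λ/μ = 65.01/16.89 = 3.8490
Minimum integer c = ⌊3.8490⌋ + 1 = 4
Check: 4·16.89 = 67.56 > 65.01, while 3·16.89 = 50.67 ≤ 65.01

Final: 4 servers


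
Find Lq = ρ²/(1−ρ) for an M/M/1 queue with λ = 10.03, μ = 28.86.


ρ = 10.03/28.86 = 0.3475
Lq = ρ²/(1−ρ) = 0.1208/0.6525 = 0.1851

Final: 0.1851


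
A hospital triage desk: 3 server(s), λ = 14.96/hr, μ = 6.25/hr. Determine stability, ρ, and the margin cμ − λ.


Total capacity cμ = 3·6.25 = 18.75/hr
ρ = λ/(cμ) = 14.96/18.75 = 0.7979
Stable ⇔ ρ < 1: YES
Spare capacity = cμ − λ = 18.75 − 14.96 = 3.79/hr

Final: ρ = 0.7979; stable; margin = 3.79/hr


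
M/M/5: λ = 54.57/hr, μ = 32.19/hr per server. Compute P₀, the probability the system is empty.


a = λ/μ = 54.57/32.19 = 1.6952; ρ = a/c = 0.3390
Σ_{k=0}^{4} a^k/k! (terms k=0..4) = 1.00000 + 1.69525 + 1.43693 + 0.81198 + 0.34413 = 5.28829
Tail: a^5/(5!(1−ρ)) = 14.00119/(120·0.6610) = 0.17653
P₀ = 1/(5.28829 + 0.17653) = 1/5.46482 = 0.182989

Final: 0.182989


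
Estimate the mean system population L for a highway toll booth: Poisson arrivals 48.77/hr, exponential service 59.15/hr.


ρ = λ/μ = 48.77/59.15 = 0.8245
L = ρ/(1−ρ) = 0.8245/(1 − 0.8245) = 0.8245/0.1755 = 4.6985

Final: 4.6985


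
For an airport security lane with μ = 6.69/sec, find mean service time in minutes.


Mean service time = 1/μ = 1/6.69 second = 0.14948 second
In minutes: 0.14948 × 0.0166667 = 0.002491 min

Final: 0.002491 min


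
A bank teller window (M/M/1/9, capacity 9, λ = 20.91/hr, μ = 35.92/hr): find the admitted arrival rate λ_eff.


ρ = 0.5821; P_K = (1−ρ)ρ^9/(1−ρ^10) = 0.003222
λ_eff = λ(1 − P_K) = 20.91·(1 − 0.003222) = 20.91·0.996778 = 20.8426 /hr

Final: 20.8426 /hr


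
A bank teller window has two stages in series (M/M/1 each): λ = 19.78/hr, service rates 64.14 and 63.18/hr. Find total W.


Each node sees arrival rate λ = 19.78/hr (tandem ⇒ throughput preserved).
W₁ = 1/(μ₁−λ) = 1/(64.14−19.78) = 0.02254 hr
W₂ = 1/(μ₂−λ) = 1/(63.18−19.78) = 0.02304 hr
W_total = W₁ + W₂ = 0.02254 + 0.02304 = 0.04558 hr

Final: 0.04558 hr


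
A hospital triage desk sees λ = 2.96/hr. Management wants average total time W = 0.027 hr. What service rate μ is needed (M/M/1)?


W = 1/(μ−λ) ⇒ μ − λ = 1/W = 1/0.027 = 37.0370
μ = λ + 1/W = 2.96 + 37.0370 = 39.9970 per hr

Final: 39.9970 /hr


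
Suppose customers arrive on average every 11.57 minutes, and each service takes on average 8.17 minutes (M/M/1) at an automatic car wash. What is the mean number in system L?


λ = 60/11.57 = 5.1858 /hr
μ = 60/8.17 = 7.3439 /hr
ρ = λ/μ = 5.1858/7.3439 = 0.7061
L = ρ/(1−ρ) = 0.7061/0.2939 = 2.4029

Final: 2.4029


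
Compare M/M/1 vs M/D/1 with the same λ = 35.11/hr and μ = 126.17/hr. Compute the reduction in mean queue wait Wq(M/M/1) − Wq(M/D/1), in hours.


ρ = 35.11/126.17 = 0.2783
Wq(M/M/1) = ρ/(μ−λ) = 0.2783/91.06 = 0.003056 hr
Wq(M/D/1) = ρ/(2(μ−λ)) = 0.001528 hr
Savings = 0.003056 − 0.001528 = 0.001528 hr

Final: 0.001528 hr


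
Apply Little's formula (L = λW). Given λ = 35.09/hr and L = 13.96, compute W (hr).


W = L/λ = 13.96/35.09 = 0.3978 hr

Final: 0.3978 hr


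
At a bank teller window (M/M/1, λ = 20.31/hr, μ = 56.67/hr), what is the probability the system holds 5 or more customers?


ρ = 20.31/56.67 = 0.3584
P(N ≥ n) = ρ^n = 0.3584^5 = 0.005913

Final: 0.005913


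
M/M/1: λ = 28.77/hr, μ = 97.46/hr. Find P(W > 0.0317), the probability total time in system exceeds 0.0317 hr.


W ~ Exponential(μ−λ) for M/M/1.
μ − λ = 97.46 − 28.77 = 68.6900
P(W > t) = e^{−(μ−λ)t} = e^{−2.1775} = 0.113328

Final: 0.113328


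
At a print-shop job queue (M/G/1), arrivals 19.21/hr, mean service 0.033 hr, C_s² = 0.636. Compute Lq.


ρ = λ·E[S] = 19.21·0.033 = 0.6339
Lq = ρ²(1+C_s²)/(2(1−ρ)) = 0.4019·(1+0.636)/(2·0.3661)
= 0.4019·1.6360/0.7321 = 0.89799

Final: 0.89799


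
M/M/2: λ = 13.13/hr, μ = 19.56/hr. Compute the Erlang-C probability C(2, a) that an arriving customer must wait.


a = λ/μ = 0.6713; ρ = a/2 = 0.3356
P₀ = 0.497416 (from M/M/c formula)
C(c,a) = [a^c/(c!(1−ρ))]·P₀ = [0.45060/(2·0.6644)]·0.497416
= 0.33912·0.497416 = 0.168684

Final: 0.168684


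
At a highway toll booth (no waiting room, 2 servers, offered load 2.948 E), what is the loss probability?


B(c,a) = (a^c/c!) / Σ_{k=0}^{c} a^k/k!
a^2/2! = 4.345352
Σ terms (k=0..2): 1.00000 + 2.94800 + 4.34535 = 8.293352
B = 4.345352/8.293352 = 0.523956

Final: 0.523956


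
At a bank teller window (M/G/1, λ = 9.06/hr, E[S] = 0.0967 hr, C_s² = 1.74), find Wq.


ρ = λ·E[S] = 9.06·0.0967 = 0.8761
E[S²] = E[S]²(1+C_s²) = 0.0967²·(1+1.74) = 0.025621
Wq = λ·E[S²]/(2(1−ρ)) = 9.06·0.025621/(2·0.1239) = 0.93678 hr

Final: 0.93678 hr


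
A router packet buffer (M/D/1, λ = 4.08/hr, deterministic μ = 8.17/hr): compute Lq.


ρ = 4.08/8.17 = 0.4994
M/D/1: Lq = ρ²/(2(1−ρ)) = 0.2494/(2·0.5006) = 0.24908

Final: 0.24908


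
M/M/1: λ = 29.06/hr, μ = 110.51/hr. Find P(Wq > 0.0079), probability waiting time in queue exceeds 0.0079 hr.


ρ = 29.06/110.51 = 0.2630
P(Wq > t) = ρ·e^{−(μ−λ)t} = 0.2630·e^{−0.6435}
= 0.2630·0.525474 = 0.138180

Final: 0.138180


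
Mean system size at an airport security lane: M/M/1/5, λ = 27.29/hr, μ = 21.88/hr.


ρ = 27.29/21.88 = 1.2473
L = ρ[1 − (K+1)ρ^K + Kρ^(K+1)] / [(1−ρ)(1−ρ^(K+1))]
Numerator: 1.2473·(1 − 6·3.018430 + 5·3.764760) = 2.136829
Denominator: (-0.2473)·(-2.764760) = 0.683608
L = 2.136829/0.683608 = 3.1258

Final: 3.1258


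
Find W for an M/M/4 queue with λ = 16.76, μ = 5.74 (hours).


a = 2.9199; ρ = 0.7300; P₀ = 0.042468
Lq = P₀·a^c·ρ/(c!(1−ρ)²) = 1.28755
Wq = Lq/λ = 1.28755/16.76 = 0.07682 hr
W = Wq + 1/μ = 0.07682 + 0.17422 = 0.25104 hr

Final: 0.25104 hr


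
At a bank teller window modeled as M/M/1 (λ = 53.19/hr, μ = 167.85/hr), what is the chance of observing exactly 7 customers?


ρ = 53.19/167.85 = 0.3169
P_n = (1−ρ)·ρ^n = (1 − 0.3169)·0.3169^7 = 0.6831·0.0003209 = 0.0002192

Final: 0.0002192


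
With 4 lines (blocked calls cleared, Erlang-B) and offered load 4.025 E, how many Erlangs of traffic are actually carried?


B(4,4.025) = 0.313087 (Erlang-B)
Carried load = a(1 − B) = 4.025·(1 − 0.313087) = 4.025·0.686913 = 2.7648 E

Final: 2.7648 Erlangs


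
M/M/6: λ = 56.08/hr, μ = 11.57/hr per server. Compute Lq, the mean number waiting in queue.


a = λ/μ = 4.8470; ρ = a/6 = 0.8078
P₀ = 0.005695
Lq = P₀·a^c·ρ / (c!·(1−ρ)²) = 0.005695·12967.24977·0.8078/(720·0.03693)
= 2.24390

Final: 2.24390


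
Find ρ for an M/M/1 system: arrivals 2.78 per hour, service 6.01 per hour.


ρ = λ/μ = 2.78/6.01 = 0.4626

Final: 0.4626


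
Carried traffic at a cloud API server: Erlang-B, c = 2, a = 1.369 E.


B(2,1.369) = 0.283442 (Erlang-B)
Carried load = a(1 − B) = 1.369·(1 − 0.283442) = 1.369·0.716558 = 0.9810 E

Final: 0.9810 Erlangs


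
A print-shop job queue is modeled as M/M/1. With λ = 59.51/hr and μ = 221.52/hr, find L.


ρ = λ/μ = 59.51/221.52 = 0.2686
L = ρ/(1−ρ) = 0.2686/(1 − 0.2686) = 0.2686/0.7314 = 0.3673

Final: 0.3673


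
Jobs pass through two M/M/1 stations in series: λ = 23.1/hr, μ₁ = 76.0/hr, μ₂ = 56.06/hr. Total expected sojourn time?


Each node sees arrival rate λ = 23.1/hr (tandem ⇒ throughput preserved).
W₁ = 1/(μ₁−λ) = 1/(76.0−23.1) = 0.01890 hr
W₂ = 1/(μ₂−λ) = 1/(56.06−23.1) = 0.03034 hr
W_total = W₁ + W₂ = 0.01890 + 0.03034 = 0.04924 hr

Final: 0.04924 hr
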